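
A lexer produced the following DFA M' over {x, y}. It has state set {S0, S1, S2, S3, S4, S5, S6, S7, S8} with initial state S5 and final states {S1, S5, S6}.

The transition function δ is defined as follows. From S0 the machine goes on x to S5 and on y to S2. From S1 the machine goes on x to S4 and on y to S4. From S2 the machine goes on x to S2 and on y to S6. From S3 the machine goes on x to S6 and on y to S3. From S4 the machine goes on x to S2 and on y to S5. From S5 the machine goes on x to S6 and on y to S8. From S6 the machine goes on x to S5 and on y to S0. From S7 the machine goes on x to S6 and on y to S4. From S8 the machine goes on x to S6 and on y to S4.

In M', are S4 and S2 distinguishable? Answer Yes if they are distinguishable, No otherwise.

No

First remove the unreachable states {S1,S3,S7}; 6 states remain.
Start with accepting vs non-accepting: {S5,S6} | {S0,S2,S4,S8}.
On input x, block {S0,S2,S4,S8} splits into {S0,S8} and {S2,S4}.
Stable partition: {S5,S6} | {S0,S8} | {S2,S4} — 3 equivalence classes.
S4 and S2 lie in the same block of the stable partition, so they are equivalent — no string distinguishes them.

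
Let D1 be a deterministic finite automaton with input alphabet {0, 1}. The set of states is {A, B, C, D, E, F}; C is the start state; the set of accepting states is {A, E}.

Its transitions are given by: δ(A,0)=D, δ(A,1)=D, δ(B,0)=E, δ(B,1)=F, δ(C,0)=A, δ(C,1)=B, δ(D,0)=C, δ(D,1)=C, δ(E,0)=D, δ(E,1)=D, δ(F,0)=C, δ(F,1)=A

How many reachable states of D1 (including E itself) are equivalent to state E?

All states are reachable from the start state.
Initial partition by acceptance: {A,E} | {B,C,D,F}.
On input 0, block {B,C,D,F} splits into {B,C} and {D,F}.
On input 1, block {B,C} splits into {B} and {C}.
Refine {D,F} on symbol 1: members go to different blocks, giving {D} and {F}.
The partition is now stable with 5 blocks: {A,E} | {B} | {D} | {C} | {F}.
The equivalence class containing E is {A,E}, of size 2.

2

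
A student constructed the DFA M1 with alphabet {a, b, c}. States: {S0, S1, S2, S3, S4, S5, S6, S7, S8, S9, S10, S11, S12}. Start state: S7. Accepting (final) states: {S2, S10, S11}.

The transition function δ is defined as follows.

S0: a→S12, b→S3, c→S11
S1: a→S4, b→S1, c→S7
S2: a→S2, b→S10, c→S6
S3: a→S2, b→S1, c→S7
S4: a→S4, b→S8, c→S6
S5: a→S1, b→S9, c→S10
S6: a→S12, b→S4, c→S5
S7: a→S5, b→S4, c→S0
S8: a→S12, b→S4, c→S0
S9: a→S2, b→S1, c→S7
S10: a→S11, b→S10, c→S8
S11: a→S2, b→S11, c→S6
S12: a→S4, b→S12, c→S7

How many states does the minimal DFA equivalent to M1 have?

All states are reachable from the start state.
Initial partition by acceptance: {S2,S10,S11} | {S0,S1,S3,S4,S5,S6,S7,S8,S9,S12}.
Split {S0,S1,S3,S4,S5,S6,S7,S8,S9,S12} by δ(·,a) → {S0,S1,S4,S5,S6,S7,S8,S12} and {S3,S9}.
Refine {S0,S1,S4,S5,S6,S7,S8,S12} on symbol b: members go to different blocks, giving {S1,S4,S6,S7,S8,S12} and {S0,S5}.
Split {S1,S4,S6,S7,S8,S12} by δ(·,a) → {S1,S4,S6,S8,S12} and {S7}.
Refine {S1,S4,S6,S8,S12} on symbol c: members go to different blocks, giving {S1,S12} and {S6,S8} and {S4}.
The partition is now stable with 7 blocks: {S2,S10,S11} | {S1,S12} | {S3,S9} | {S0,S5} | {S7} | {S6,S8} | {S4}.

7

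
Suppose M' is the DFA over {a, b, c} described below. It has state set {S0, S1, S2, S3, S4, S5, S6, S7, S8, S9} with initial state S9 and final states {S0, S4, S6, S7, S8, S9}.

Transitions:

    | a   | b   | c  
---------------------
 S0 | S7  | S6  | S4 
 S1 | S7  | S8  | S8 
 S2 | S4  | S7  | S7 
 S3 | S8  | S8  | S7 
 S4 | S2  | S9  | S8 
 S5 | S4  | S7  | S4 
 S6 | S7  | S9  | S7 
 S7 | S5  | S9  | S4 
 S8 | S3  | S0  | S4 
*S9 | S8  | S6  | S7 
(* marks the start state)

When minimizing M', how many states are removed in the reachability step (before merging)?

No path from S9 leads to S1; the other 9 states are all reachable.

1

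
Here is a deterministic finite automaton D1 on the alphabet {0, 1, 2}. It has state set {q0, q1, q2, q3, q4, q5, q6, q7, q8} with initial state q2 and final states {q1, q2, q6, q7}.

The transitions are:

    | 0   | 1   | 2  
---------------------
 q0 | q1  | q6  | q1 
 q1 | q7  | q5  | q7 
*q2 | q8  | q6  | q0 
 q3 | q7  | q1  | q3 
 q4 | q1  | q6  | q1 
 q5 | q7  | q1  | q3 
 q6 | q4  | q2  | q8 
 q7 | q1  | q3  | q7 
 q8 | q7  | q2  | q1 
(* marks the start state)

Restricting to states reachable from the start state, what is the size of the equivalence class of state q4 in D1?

Start with accepting vs non-accepting: {q1,q2,q6,q7} | {q0,q3,q4,q5,q8}.
Split {q1,q2,q6,q7} by δ(·,0) → {q1,q7} and {q2,q6}.
On input 1, block {q0,q3,q4,q5,q8} splits into {q0,q4,q8} and {q3,q5}.
Stable partition: {q1,q7} | {q0,q4,q8} | {q2,q6} | {q3,q5} — 4 equivalence classes.
The equivalence class containing q4 is {q0,q4,q8}, of size 3.

3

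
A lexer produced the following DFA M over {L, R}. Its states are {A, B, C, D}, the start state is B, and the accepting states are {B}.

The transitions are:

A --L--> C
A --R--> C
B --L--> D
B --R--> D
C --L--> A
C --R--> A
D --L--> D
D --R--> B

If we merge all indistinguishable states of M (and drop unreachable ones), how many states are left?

First remove the unreachable states {A,C}; 2 states remain.
Initial partition by acceptance: {B} | {D}.
Stable partition: {B} | {D} — 2 equivalence classes.

2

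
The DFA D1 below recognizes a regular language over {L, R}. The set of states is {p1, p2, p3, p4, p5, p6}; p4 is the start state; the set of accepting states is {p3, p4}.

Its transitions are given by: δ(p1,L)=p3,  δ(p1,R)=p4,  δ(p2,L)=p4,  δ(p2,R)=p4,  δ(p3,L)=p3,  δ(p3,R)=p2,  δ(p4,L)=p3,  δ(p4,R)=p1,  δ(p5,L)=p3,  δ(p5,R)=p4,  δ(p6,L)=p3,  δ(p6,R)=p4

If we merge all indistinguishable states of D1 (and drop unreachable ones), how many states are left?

Reachable states from the start: {p1,p2,p3,p4}. Unreachable: {p5,p6} — drop them.
Initial partition by acceptance: {p3,p4} | {p1,p2}.
Stable partition: {p3,p4} | {p1,p2} — 2 equivalence classes.

2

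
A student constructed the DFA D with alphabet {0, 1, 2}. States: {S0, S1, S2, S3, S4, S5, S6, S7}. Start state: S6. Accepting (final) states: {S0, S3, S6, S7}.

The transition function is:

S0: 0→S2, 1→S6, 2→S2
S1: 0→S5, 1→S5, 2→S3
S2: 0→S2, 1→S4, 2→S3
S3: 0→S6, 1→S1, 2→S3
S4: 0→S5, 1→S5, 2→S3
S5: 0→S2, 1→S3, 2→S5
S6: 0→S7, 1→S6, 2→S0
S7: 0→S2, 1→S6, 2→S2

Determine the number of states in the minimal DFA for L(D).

6

Start with accepting vs non-accepting: {S0,S3,S6,S7} | {S1,S2,S4,S5}.
On input 0, block {S0,S3,S6,S7} splits into {S0,S7} and {S3,S6}.
Split {S1,S2,S4,S5} by δ(·,1) → {S1,S2,S4} and {S5}.
On input 0, block {S1,S2,S4} splits into {S1,S4} and {S2}.
Split {S3,S6} by δ(·,0) → {S3} and {S6}.
Stable partition: {S0,S7} | {S1,S4} | {S3} | {S5} | {S2} | {S6} — 6 equivalence classes.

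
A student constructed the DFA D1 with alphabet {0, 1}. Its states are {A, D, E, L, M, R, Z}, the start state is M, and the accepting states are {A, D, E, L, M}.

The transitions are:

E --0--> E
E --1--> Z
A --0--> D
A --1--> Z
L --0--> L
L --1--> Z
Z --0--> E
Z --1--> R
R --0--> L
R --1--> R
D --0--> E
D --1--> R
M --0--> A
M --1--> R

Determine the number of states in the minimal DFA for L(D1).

2

Every state is reachable, so we keep all 7.
Start with accepting vs non-accepting: {A,D,E,L,M} | {R,Z}.
No further refinement is possible. Final partition (2 blocks): {A,D,E,L,M} | {R,Z}.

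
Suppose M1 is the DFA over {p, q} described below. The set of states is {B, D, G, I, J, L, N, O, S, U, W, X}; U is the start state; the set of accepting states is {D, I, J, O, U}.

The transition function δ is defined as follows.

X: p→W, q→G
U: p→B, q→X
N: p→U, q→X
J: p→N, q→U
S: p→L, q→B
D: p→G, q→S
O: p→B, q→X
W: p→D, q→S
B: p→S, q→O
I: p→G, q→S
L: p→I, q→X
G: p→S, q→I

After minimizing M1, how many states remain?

4

States {J,N} cannot be reached from the start state, so discard them.
Initial partition by acceptance: {D,I,O,U} | {B,G,L,S,W,X}.
On input p, block {B,G,L,S,W,X} splits into {B,G,S,X} and {L,W}.
Refine {B,G,S,X} on symbol p: members go to different blocks, giving {B,G} and {S,X}.
No further refinement is possible. Final partition (4 blocks): {D,I,O,U} | {B,G} | {L,W} | {S,X}.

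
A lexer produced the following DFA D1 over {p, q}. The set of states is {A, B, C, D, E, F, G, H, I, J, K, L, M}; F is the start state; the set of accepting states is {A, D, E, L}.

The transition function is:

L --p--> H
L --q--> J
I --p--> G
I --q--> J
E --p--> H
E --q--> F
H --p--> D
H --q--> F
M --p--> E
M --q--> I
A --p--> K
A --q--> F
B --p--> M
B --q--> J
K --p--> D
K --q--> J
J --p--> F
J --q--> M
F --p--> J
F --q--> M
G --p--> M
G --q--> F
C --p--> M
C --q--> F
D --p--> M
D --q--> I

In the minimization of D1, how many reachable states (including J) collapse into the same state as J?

First remove the unreachable states {A,B,C,K,L}; 8 states remain.
Start with accepting vs non-accepting: {D,E} | {F,G,H,I,J,M}.
Refine {F,G,H,I,J,M} on symbol p: members go to different blocks, giving {F,G,I,J} and {H,M}.
Refine {F,G,I,J} on symbol p: members go to different blocks, giving {F,I,J} and {G}.
Refine {F,I,J} on symbol p: members go to different blocks, giving {F,J} and {I}.
On input q, block {D,E} splits into {D} and {E}.
On input p, block {H,M} splits into {H} and {M}.
Stable partition: {D} | {F,J} | {H} | {G} | {I} | {E} | {M} — 7 equivalence classes.
State J belongs to the block {F,J}, which has 2 states.

2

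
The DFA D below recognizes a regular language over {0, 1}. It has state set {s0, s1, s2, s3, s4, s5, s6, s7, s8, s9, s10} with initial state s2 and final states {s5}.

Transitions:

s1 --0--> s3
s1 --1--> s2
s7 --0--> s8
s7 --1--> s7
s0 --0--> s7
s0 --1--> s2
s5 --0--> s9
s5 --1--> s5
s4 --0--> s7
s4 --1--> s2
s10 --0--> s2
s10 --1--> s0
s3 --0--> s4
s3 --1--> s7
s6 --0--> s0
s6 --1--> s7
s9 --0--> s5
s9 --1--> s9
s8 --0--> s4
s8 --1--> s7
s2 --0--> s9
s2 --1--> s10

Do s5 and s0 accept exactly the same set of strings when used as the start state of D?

No

Reachable states from the start: {s0,s2,s4,s5,s7,s8,s9,s10}. Unreachable: {s1,s3,s6} — drop them.
P0 = {s5} | {s0,s2,s4,s7,s8,s9,s10}.
Split {s0,s2,s4,s7,s8,s9,s10} by δ(·,0) → {s0,s2,s4,s7,s8,s10} and {s9}.
Split {s0,s2,s4,s7,s8,s10} by δ(·,0) → {s0,s4,s7,s8,s10} and {s2}.
Refine {s0,s4,s7,s8,s10} on symbol 0: members go to different blocks, giving {s0,s4,s7,s8} and {s10}.
On input 1, block {s0,s4,s7,s8} splits into {s0,s4} and {s7,s8}.
Split {s7,s8} by δ(·,0) → {s7} and {s8}.
Stable partition: {s5} | {s0,s4} | {s9} | {s2} | {s10} | {s7} | {s8} — 7 equivalence classes.
s5 and s0 end up in different blocks, so they are distinguishable. For instance, the string 'ε' is accepted from only s5.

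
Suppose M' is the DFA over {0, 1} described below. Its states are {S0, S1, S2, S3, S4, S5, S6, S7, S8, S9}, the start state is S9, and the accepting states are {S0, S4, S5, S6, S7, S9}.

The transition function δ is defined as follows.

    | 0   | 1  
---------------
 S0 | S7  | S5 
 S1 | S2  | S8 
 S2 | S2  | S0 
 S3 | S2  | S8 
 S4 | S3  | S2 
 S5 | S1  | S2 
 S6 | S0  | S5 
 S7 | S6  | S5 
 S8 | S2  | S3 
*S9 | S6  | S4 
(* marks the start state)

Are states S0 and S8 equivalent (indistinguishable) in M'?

No

Initial partition by acceptance: {S0,S4,S5,S6,S7,S9} | {S1,S2,S3,S8}.
On input 0, block {S0,S4,S5,S6,S7,S9} splits into {S0,S6,S7,S9} and {S4,S5}.
Split {S1,S2,S3,S8} by δ(·,1) → {S1,S3,S8} and {S2}.
No further refinement is possible. Final partition (4 blocks): {S0,S6,S7,S9} | {S1,S3,S8} | {S4,S5} | {S2}.
S0 and S8 end up in different blocks, so they are distinguishable. For instance, the string 'ε' is accepted from only S0.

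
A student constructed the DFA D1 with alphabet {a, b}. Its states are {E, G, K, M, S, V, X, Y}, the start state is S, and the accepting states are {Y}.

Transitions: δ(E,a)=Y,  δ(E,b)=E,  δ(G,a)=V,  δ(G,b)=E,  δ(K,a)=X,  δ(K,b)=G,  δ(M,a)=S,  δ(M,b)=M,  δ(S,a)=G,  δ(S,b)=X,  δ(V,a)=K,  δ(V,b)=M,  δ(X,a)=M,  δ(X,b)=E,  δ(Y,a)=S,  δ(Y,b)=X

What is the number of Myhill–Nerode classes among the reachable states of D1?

P0 = {Y} | {E,G,K,M,S,V,X}.
On input a, block {E,G,K,M,S,V,X} splits into {G,K,M,S,V,X} and {E}.
Split {G,K,M,S,V,X} by δ(·,b) → {K,M,S,V} and {G,X}.
On input a, block {K,M,S,V} splits into {M,V} and {K,S}.
No further refinement is possible. Final partition (5 blocks): {Y} | {M,V} | {E} | {G,X} | {K,S}.

5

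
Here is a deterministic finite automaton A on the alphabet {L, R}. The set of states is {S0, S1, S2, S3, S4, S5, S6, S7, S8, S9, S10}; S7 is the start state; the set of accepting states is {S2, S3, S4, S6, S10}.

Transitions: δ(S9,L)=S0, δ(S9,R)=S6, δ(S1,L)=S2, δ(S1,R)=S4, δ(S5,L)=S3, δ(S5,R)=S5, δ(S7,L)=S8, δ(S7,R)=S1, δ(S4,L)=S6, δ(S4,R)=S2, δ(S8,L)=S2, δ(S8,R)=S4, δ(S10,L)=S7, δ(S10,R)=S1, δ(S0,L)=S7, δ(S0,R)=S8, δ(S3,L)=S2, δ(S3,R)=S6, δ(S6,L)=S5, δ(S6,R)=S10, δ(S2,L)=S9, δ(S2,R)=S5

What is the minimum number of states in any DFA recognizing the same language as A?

All states are reachable from the start state.
Initial partition by acceptance: {S2,S3,S4,S6,S10} | {S0,S1,S5,S7,S8,S9}.
Split {S2,S3,S4,S6,S10} by δ(·,L) → {S2,S6,S10} and {S3,S4}.
On input R, block {S2,S6,S10} splits into {S2,S10} and {S6}.
Refine {S0,S1,S5,S7,S8,S9} on symbol L: members go to different blocks, giving {S0,S7,S9} and {S1,S8} and {S5}.
Split {S2,S10} by δ(·,R) → {S2} and {S10}.
Refine {S0,S7,S9} on symbol L: members go to different blocks, giving {S0,S9} and {S7}.
Split {S0,S9} by δ(·,L) → {S0} and {S9}.
Split {S3,S4} by δ(·,L) → {S3} and {S4}.
The partition is now stable with 10 blocks: {S2} | {S0} | {S3} | {S6} | {S1,S8} | {S5} | {S10} | {S7} | {S9} | {S4}.

10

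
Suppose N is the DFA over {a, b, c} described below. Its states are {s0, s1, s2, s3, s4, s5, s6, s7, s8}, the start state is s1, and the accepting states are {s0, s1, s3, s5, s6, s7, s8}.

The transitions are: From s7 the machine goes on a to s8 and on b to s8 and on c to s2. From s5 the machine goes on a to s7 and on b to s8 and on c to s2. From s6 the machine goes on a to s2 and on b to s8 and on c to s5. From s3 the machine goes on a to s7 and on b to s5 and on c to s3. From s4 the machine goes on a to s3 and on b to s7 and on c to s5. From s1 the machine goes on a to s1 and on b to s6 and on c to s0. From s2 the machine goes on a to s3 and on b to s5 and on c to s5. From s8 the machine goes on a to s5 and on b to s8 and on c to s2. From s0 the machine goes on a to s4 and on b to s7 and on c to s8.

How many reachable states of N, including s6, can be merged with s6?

2

P0 = {s0,s1,s3,s5,s6,s7,s8} | {s2,s4}.
On input a, block {s0,s1,s3,s5,s6,s7,s8} splits into {s1,s3,s5,s7,s8} and {s0,s6}.
Refine {s1,s3,s5,s7,s8} on symbol b: members go to different blocks, giving {s3,s5,s7,s8} and {s1}.
Split {s3,s5,s7,s8} by δ(·,c) → {s5,s7,s8} and {s3}.
The partition is now stable with 5 blocks: {s5,s7,s8} | {s2,s4} | {s0,s6} | {s1} | {s3}.
State s6 belongs to the block {s0,s6}, which has 2 states.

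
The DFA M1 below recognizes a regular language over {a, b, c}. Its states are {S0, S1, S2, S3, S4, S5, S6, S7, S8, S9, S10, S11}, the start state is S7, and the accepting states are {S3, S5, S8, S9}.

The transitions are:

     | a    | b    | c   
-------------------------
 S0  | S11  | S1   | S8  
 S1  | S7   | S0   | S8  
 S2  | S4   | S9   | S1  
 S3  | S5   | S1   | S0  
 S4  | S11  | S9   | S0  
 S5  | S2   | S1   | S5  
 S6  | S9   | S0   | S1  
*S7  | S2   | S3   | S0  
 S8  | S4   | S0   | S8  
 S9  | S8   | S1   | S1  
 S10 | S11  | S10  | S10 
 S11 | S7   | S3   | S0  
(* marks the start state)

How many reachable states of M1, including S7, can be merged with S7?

4

First remove the unreachable states {S6,S10}; 10 states remain.
P0 = {S3,S5,S8,S9} | {S0,S1,S2,S4,S7,S11}.
Split {S3,S5,S8,S9} by δ(·,a) → {S3,S9} and {S5,S8}.
Split {S0,S1,S2,S4,S7,S11} by δ(·,b) → {S2,S4,S7,S11} and {S0,S1}.
Stable partition: {S3,S9} | {S2,S4,S7,S11} | {S5,S8} | {S0,S1} — 4 equivalence classes.
The equivalence class containing S7 is {S2,S4,S7,S11}, of size 4.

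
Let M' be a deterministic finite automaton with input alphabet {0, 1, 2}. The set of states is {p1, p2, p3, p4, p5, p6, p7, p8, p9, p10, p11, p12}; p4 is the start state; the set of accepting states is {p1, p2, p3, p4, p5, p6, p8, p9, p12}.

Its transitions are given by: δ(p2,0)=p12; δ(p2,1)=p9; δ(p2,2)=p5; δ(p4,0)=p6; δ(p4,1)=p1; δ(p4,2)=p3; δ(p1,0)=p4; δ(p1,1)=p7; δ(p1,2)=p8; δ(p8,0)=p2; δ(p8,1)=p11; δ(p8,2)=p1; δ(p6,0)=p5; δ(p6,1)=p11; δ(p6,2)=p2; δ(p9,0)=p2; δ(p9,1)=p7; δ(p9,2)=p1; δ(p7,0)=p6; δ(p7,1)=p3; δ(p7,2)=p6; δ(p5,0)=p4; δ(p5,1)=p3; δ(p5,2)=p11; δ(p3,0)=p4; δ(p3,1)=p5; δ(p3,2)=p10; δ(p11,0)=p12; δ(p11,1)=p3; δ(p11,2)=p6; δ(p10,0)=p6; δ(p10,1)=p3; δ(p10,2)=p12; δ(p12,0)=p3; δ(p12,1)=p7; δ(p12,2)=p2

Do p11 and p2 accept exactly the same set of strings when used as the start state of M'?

Every state is reachable, so we keep all 12.
Initial partition by acceptance: {p1,p2,p3,p4,p5,p6,p8,p9,p12} | {p7,p10,p11}.
On input 1, block {p1,p2,p3,p4,p5,p6,p8,p9,p12} splits into {p1,p6,p8,p9,p12} and {p2,p3,p4,p5}.
Refine {p1,p6,p8,p9,p12} on symbol 2: members go to different blocks, giving {p1,p8,p9} and {p6,p12}.
Refine {p2,p3,p4,p5} on symbol 0: members go to different blocks, giving {p2,p4} and {p3,p5}.
The partition is now stable with 5 blocks: {p1,p8,p9} | {p7,p10,p11} | {p2,p4} | {p6,p12} | {p3,p5}.
p11 and p2 end up in different blocks, so they are distinguishable. For instance, the string 'ε' is accepted from only p2.

No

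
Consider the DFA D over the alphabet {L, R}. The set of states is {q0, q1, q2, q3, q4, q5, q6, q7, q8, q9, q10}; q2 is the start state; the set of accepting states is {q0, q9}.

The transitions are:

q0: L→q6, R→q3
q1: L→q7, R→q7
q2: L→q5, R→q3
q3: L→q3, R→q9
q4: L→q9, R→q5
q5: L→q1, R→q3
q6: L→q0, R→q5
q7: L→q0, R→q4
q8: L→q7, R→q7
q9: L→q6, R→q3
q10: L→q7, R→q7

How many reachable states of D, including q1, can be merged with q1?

First remove the unreachable states {q8,q10}; 9 states remain.
Start with accepting vs non-accepting: {q0,q9} | {q1,q2,q3,q4,q5,q6,q7}.
Split {q1,q2,q3,q4,q5,q6,q7} by δ(·,L) → {q1,q2,q3,q5} and {q4,q6,q7}.
Split {q1,q2,q3,q5} by δ(·,L) → {q2,q3,q5} and {q1}.
Split {q2,q3,q5} by δ(·,L) → {q2,q3} and {q5}.
Refine {q2,q3} on symbol L: members go to different blocks, giving {q2} and {q3}.
On input R, block {q4,q6,q7} splits into {q4,q6} and {q7}.
No further refinement is possible. Final partition (7 blocks): {q0,q9} | {q2} | {q4,q6} | {q1} | {q5} | {q3} | {q7}.
The equivalence class containing q1 is {q1}, of size 1.

1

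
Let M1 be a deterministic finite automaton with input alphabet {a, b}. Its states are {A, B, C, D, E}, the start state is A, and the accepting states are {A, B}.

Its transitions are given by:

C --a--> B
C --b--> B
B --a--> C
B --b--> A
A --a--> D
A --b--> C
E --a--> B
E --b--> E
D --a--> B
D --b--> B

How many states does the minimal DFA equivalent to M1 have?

First remove the unreachable states {E}; 4 states remain.
Initial partition by acceptance: {A,B} | {C,D}.
Refine {A,B} on symbol b: members go to different blocks, giving {A} and {B}.
The partition is now stable with 3 blocks: {A} | {C,D} | {B}.

3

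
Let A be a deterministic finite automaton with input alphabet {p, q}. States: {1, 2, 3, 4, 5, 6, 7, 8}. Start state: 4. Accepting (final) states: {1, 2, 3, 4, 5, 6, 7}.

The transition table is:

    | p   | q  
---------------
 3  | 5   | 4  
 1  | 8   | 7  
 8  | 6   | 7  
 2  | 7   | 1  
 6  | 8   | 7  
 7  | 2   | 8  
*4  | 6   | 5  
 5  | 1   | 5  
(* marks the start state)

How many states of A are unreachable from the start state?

1

BFS from 4 reaches {1, 2, 4, 5, 6, 7, 8}; the 1 state(s) 3 are never visited.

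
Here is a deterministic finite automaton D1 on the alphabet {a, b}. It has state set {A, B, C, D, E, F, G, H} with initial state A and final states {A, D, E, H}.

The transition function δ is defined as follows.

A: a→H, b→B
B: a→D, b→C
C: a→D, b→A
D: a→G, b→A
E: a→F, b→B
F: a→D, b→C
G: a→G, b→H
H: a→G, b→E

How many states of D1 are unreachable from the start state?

A breadth-first search from the start state visits every state.

0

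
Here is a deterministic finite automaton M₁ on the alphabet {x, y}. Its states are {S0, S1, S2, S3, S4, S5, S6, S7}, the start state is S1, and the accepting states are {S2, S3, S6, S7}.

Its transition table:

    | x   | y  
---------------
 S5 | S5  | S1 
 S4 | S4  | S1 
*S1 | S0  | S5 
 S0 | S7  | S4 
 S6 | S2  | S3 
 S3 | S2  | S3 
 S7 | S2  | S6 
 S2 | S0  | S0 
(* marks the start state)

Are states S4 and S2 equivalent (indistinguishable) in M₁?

No

Every state is reachable, so we keep all 8.
P0 = {S2,S3,S6,S7} | {S0,S1,S4,S5}.
Refine {S2,S3,S6,S7} on symbol x: members go to different blocks, giving {S3,S6,S7} and {S2}.
On input x, block {S0,S1,S4,S5} splits into {S1,S4,S5} and {S0}.
Refine {S1,S4,S5} on symbol x: members go to different blocks, giving {S4,S5} and {S1}.
Stable partition: {S3,S6,S7} | {S4,S5} | {S2} | {S0} | {S1} — 5 equivalence classes.
S4 and S2 end up in different blocks, so they are distinguishable. For instance, the string 'ε' is accepted from only S2.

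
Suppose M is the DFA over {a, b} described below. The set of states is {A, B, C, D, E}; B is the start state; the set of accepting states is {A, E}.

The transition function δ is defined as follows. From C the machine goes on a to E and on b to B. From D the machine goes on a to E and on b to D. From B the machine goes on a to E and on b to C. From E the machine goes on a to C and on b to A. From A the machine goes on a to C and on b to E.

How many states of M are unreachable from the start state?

BFS from B reaches {A, B, C, E}; the 1 state(s) D are never visited.

1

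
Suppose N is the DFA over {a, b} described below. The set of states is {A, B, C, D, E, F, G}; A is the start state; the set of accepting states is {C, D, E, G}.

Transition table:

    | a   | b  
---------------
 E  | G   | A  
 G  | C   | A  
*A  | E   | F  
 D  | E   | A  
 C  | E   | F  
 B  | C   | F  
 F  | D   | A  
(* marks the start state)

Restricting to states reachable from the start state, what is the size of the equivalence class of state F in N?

First remove the unreachable states {B}; 6 states remain.
P0 = {C,D,E,G} | {A,F}.
The partition is now stable with 2 blocks: {C,D,E,G} | {A,F}.
The equivalence class containing F is {A,F}, of size 2.

2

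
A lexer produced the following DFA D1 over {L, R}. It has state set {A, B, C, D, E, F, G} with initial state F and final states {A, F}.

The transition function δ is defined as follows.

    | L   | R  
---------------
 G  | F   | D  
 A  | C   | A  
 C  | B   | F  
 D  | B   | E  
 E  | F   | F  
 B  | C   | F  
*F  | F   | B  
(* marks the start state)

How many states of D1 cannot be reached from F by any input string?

4

No path from F leads to A, D, E, G; the other 3 states are all reachable.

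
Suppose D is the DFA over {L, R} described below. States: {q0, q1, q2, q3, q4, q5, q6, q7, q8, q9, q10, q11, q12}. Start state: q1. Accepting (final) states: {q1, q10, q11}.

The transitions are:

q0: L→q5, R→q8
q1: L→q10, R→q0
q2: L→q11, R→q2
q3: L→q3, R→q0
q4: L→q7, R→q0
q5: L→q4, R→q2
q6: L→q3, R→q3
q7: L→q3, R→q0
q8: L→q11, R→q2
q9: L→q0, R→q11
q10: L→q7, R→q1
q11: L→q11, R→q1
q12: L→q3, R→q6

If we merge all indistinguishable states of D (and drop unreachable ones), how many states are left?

States {q6,q9,q12} cannot be reached from the start state, so discard them.
Start with accepting vs non-accepting: {q1,q10,q11} | {q0,q2,q3,q4,q5,q7,q8}.
Split {q1,q10,q11} by δ(·,L) → {q1,q11} and {q10}.
On input L, block {q1,q11} splits into {q1} and {q11}.
Split {q0,q2,q3,q4,q5,q7,q8} by δ(·,L) → {q0,q3,q4,q5,q7} and {q2,q8}.
Refine {q0,q3,q4,q5,q7} on symbol R: members go to different blocks, giving {q3,q4,q7} and {q0,q5}.
On input L, block {q0,q5} splits into {q0} and {q5}.
Stable partition: {q1} | {q3,q4,q7} | {q10} | {q11} | {q2,q8} | {q0} | {q5} — 7 equivalence classes.

7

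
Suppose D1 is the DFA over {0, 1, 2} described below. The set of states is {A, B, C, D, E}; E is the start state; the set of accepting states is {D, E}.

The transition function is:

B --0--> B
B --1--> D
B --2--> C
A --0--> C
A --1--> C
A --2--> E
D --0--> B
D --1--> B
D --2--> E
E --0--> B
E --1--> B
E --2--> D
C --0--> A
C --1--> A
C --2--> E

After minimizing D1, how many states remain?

All states are reachable from the start state.
Initial partition by acceptance: {D,E} | {A,B,C}.
Split {A,B,C} by δ(·,1) → {A,C} and {B}.
Stable partition: {D,E} | {A,C} | {B} — 3 equivalence classes.

3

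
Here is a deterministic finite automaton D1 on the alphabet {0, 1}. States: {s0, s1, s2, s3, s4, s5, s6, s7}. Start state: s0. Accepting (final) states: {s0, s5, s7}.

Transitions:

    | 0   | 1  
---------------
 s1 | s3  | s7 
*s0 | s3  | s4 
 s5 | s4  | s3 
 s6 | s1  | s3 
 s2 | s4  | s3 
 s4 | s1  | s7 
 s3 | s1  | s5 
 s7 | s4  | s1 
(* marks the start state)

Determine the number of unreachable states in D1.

BFS from s0 reaches {s0, s1, s3, s4, s5, s7}; the 2 state(s) s2, s6 are never visited.

2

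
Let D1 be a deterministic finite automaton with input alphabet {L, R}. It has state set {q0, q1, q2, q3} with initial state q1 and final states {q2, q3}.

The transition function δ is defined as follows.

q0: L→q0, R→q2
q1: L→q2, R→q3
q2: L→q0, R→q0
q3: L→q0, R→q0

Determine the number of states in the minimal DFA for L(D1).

P0 = {q2,q3} | {q0,q1}.
Refine {q0,q1} on symbol L: members go to different blocks, giving {q0} and {q1}.
Stable partition: {q2,q3} | {q0} | {q1} — 3 equivalence classes.

3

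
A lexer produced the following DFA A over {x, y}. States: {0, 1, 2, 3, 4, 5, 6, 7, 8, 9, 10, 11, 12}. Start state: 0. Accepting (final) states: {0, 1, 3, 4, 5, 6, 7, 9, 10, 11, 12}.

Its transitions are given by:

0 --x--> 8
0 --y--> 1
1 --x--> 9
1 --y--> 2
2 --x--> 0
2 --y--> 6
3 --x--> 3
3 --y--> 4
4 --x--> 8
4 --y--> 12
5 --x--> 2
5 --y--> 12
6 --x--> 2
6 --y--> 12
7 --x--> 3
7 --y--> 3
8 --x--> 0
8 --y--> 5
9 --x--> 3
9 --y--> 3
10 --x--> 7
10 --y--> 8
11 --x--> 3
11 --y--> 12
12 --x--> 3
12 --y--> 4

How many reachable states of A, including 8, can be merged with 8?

First remove the unreachable states {7,10,11}; 10 states remain.
Start with accepting vs non-accepting: {0,1,3,4,5,6,9,12} | {2,8}.
Refine {0,1,3,4,5,6,9,12} on symbol x: members go to different blocks, giving {0,4,5,6} and {1,3,9,12}.
On input y, block {1,3,9,12} splits into {3,12} and {1} and {9}.
On input y, block {0,4,5,6} splits into {4,5,6} and {0}.
No further refinement is possible. Final partition (6 blocks): {4,5,6} | {2,8} | {3,12} | {1} | {9} | {0}.
The equivalence class containing 8 is {2,8}, of size 2.

2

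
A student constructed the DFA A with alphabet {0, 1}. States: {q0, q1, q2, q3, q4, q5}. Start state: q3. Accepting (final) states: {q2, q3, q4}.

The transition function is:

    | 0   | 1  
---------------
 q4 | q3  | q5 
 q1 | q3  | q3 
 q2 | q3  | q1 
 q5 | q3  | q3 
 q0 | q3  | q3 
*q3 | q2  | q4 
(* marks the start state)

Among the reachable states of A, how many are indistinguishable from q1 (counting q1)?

2

Reachable states from the start: {q1,q2,q3,q4,q5}. Unreachable: {q0} — drop them.
Initial partition by acceptance: {q2,q3,q4} | {q1,q5}.
Split {q2,q3,q4} by δ(·,1) → {q2,q4} and {q3}.
The partition is now stable with 3 blocks: {q2,q4} | {q1,q5} | {q3}.
State q1 belongs to the block {q1,q5}, which has 2 states.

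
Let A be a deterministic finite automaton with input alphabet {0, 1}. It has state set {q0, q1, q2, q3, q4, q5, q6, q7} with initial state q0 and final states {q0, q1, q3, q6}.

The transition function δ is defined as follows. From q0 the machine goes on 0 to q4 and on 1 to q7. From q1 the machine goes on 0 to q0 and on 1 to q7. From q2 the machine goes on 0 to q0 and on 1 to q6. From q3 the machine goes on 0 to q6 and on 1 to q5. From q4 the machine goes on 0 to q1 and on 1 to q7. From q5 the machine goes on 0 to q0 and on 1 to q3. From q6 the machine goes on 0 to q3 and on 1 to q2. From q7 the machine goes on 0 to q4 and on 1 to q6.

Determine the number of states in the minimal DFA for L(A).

6

Every state is reachable, so we keep all 8.
Initial partition by acceptance: {q0,q1,q3,q6} | {q2,q4,q5,q7}.
Refine {q0,q1,q3,q6} on symbol 0: members go to different blocks, giving {q1,q3,q6} and {q0}.
On input 0, block {q1,q3,q6} splits into {q3,q6} and {q1}.
Refine {q2,q4,q5,q7} on symbol 0: members go to different blocks, giving {q2,q5} and {q4} and {q7}.
No further refinement is possible. Final partition (6 blocks): {q3,q6} | {q2,q5} | {q0} | {q1} | {q4} | {q7}.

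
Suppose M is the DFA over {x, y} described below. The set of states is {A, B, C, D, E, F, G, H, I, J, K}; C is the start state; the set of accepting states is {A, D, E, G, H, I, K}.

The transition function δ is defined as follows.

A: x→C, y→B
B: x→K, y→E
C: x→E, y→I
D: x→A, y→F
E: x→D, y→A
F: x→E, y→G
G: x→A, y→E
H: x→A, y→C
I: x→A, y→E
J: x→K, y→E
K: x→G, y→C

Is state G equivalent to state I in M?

Yes

States {H,J} cannot be reached from the start state, so discard them.
Start with accepting vs non-accepting: {A,D,E,G,I,K} | {B,C,F}.
Split {A,D,E,G,I,K} by δ(·,x) → {D,E,G,I,K} and {A}.
Split {D,E,G,I,K} by δ(·,x) → {D,G,I} and {E,K}.
Split {D,G,I} by δ(·,y) → {G,I} and {D}.
Refine {B,C,F} on symbol y: members go to different blocks, giving {C,F} and {B}.
Split {E,K} by δ(·,x) → {E} and {K}.
No further refinement is possible. Final partition (7 blocks): {G,I} | {C,F} | {A} | {E} | {D} | {B} | {K}.
G and I lie in the same block of the stable partition, so they are equivalent — no string distinguishes them.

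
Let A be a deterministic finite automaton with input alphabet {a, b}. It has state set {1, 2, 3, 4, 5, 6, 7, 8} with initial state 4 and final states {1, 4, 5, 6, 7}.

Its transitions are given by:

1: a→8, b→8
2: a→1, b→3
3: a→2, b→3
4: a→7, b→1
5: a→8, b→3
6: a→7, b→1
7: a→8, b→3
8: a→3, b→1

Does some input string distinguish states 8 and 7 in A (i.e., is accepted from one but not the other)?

States {5,6} cannot be reached from the start state, so discard them.
Initial partition by acceptance: {1,4,7} | {2,3,8}.
Split {1,4,7} by δ(·,a) → {1,7} and {4}.
Split {2,3,8} by δ(·,a) → {3,8} and {2}.
Split {3,8} by δ(·,a) → {3} and {8}.
Split {1,7} by δ(·,b) → {1} and {7}.
No further refinement is possible. Final partition (6 blocks): {1} | {3} | {4} | {2} | {8} | {7}.
8 and 7 end up in different blocks, so they are distinguishable. For instance, the string 'ε' is accepted from only 7.

Yes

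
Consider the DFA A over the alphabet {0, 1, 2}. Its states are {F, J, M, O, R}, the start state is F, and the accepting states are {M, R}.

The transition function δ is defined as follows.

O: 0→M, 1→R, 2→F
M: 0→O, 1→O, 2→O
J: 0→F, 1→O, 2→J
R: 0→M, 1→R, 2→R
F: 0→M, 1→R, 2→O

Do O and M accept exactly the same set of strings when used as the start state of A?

No

Reachable states from the start: {F,M,O,R}. Unreachable: {J} — drop them.
Start with accepting vs non-accepting: {M,R} | {F,O}.
On input 0, block {M,R} splits into {R} and {M}.
No further refinement is possible. Final partition (3 blocks): {R} | {F,O} | {M}.
O and M end up in different blocks, so they are distinguishable. For instance, the string 'ε' is accepted from only M.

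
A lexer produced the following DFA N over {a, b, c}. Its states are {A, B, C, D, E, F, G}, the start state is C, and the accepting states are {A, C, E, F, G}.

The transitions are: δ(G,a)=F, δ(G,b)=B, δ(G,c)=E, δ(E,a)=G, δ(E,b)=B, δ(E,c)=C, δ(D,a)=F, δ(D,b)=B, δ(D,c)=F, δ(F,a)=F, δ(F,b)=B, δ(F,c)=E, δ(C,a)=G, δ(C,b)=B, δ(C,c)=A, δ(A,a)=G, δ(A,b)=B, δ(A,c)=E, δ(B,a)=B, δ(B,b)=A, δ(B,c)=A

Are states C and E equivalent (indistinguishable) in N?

Yes

Reachable states from the start: {A,B,C,E,F,G}. Unreachable: {D} — drop them.
P0 = {A,C,E,F,G} | {B}.
The partition is now stable with 2 blocks: {A,C,E,F,G} | {B}.
C and E lie in the same block of the stable partition, so they are equivalent — no string distinguishes them.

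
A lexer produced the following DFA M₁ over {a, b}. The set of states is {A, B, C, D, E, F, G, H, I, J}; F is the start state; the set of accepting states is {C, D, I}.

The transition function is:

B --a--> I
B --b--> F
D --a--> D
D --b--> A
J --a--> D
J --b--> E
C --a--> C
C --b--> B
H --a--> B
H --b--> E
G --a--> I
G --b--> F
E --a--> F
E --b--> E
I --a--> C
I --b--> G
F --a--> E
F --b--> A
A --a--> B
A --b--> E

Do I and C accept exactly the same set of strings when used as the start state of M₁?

Yes

Reachable states from the start: {A,B,C,E,F,G,I}. Unreachable: {D,H,J} — drop them.
P0 = {C,I} | {A,B,E,F,G}.
On input a, block {A,B,E,F,G} splits into {A,E,F} and {B,G}.
Split {A,E,F} by δ(·,a) → {E,F} and {A}.
On input b, block {E,F} splits into {E} and {F}.
The partition is now stable with 5 blocks: {C,I} | {E} | {B,G} | {A} | {F}.
I and C lie in the same block of the stable partition, so they are equivalent — no string distinguishes them.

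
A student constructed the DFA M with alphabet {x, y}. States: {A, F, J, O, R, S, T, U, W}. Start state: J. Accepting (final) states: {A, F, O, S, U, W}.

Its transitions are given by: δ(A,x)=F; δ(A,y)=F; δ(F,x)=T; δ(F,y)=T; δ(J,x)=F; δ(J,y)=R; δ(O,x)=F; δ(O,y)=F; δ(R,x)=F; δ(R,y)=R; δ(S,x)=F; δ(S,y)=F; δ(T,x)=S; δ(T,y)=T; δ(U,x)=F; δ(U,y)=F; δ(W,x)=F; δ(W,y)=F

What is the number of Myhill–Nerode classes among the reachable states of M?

4

States {A,O,U,W} cannot be reached from the start state, so discard them.
P0 = {F,S} | {J,R,T}.
Split {F,S} by δ(·,x) → {S} and {F}.
On input x, block {J,R,T} splits into {J,R} and {T}.
Stable partition: {S} | {J,R} | {F} | {T} — 4 equivalence classes.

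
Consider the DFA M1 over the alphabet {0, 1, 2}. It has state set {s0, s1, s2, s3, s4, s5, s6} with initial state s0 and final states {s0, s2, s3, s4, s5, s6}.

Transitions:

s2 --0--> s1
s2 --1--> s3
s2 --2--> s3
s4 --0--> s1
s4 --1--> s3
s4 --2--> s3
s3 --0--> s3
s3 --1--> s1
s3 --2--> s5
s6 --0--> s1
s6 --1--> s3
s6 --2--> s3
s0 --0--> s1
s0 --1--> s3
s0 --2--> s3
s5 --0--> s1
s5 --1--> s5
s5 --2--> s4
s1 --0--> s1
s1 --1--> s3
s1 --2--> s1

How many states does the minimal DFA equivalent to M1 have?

First remove the unreachable states {s2,s6}; 5 states remain.
Initial partition by acceptance: {s0,s3,s4,s5} | {s1}.
Split {s0,s3,s4,s5} by δ(·,0) → {s0,s4,s5} and {s3}.
Refine {s0,s4,s5} on symbol 1: members go to different blocks, giving {s0,s4} and {s5}.
No further refinement is possible. Final partition (4 blocks): {s0,s4} | {s1} | {s3} | {s5}.

4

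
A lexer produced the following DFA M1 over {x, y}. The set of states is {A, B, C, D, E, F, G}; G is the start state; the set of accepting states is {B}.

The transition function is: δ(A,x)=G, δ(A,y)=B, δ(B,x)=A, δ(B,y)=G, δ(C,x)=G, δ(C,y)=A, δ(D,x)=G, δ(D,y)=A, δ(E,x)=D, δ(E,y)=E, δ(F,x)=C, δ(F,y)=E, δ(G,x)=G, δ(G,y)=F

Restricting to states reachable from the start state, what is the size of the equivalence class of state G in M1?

Start with accepting vs non-accepting: {B} | {A,C,D,E,F,G}.
Refine {A,C,D,E,F,G} on symbol y: members go to different blocks, giving {C,D,E,F,G} and {A}.
Refine {C,D,E,F,G} on symbol y: members go to different blocks, giving {E,F,G} and {C,D}.
Split {E,F,G} by δ(·,x) → {E,F} and {G}.
The partition is now stable with 5 blocks: {B} | {E,F} | {A} | {C,D} | {G}.
The equivalence class containing G is {G}, of size 1.

1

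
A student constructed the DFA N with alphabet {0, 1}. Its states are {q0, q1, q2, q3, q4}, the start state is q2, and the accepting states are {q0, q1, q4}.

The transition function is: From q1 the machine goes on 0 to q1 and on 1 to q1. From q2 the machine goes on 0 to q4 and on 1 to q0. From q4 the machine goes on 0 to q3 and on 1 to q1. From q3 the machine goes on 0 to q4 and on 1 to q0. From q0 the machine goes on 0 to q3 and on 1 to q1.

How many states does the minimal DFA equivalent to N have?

Start with accepting vs non-accepting: {q0,q1,q4} | {q2,q3}.
On input 0, block {q0,q1,q4} splits into {q0,q4} and {q1}.
No further refinement is possible. Final partition (3 blocks): {q0,q4} | {q2,q3} | {q1}.

3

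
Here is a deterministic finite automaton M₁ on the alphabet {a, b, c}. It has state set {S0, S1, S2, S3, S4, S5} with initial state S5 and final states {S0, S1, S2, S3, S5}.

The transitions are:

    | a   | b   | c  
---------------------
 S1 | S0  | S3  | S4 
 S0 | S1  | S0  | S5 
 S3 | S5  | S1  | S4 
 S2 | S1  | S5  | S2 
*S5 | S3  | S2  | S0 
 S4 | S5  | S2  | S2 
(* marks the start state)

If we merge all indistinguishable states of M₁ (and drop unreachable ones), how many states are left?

All states are reachable from the start state.
Start with accepting vs non-accepting: {S0,S1,S2,S3,S5} | {S4}.
On input c, block {S0,S1,S2,S3,S5} splits into {S0,S2,S5} and {S1,S3}.
Stable partition: {S0,S2,S5} | {S4} | {S1,S3} — 3 equivalence classes.

3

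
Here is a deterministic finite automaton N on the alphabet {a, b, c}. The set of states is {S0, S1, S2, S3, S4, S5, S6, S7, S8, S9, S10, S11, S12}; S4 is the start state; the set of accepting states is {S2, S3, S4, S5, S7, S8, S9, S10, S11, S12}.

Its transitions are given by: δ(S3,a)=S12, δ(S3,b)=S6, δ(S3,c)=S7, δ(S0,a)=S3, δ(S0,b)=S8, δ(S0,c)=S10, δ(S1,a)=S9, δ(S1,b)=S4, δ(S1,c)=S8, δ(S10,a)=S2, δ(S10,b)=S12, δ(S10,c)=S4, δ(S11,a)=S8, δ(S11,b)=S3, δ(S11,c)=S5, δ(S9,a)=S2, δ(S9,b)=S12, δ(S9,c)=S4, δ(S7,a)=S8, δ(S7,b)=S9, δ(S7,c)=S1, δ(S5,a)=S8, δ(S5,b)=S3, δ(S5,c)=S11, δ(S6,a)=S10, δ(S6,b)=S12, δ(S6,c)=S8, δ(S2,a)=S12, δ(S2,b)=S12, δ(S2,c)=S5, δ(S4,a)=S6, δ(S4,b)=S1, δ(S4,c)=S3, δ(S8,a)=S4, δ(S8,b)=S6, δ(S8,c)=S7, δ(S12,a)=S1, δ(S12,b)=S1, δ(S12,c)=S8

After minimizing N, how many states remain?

7

Reachable states from the start: {S1,S2,S3,S4,S5,S6,S7,S8,S9,S10,S11,S12}. Unreachable: {S0} — drop them.
Start with accepting vs non-accepting: {S2,S3,S4,S5,S7,S8,S9,S10,S11,S12} | {S1,S6}.
On input a, block {S2,S3,S4,S5,S7,S8,S9,S10,S11,S12} splits into {S2,S3,S5,S7,S8,S9,S10,S11} and {S4,S12}.
Refine {S2,S3,S5,S7,S8,S9,S10,S11} on symbol a: members go to different blocks, giving {S5,S7,S9,S10,S11} and {S2,S3,S8}.
Refine {S5,S7,S9,S10,S11} on symbol b: members go to different blocks, giving {S5,S11} and {S9,S10} and {S7}.
Split {S2,S3,S8} by δ(·,b) → {S3,S8} and {S2}.
Stable partition: {S5,S11} | {S1,S6} | {S4,S12} | {S3,S8} | {S9,S10} | {S7} | {S2} — 7 equivalence classes.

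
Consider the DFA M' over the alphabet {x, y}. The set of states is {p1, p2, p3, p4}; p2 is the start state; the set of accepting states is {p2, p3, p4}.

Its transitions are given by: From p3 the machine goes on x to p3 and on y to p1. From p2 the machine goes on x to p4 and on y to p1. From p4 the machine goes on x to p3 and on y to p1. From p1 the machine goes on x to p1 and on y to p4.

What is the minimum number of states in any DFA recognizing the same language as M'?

All states are reachable from the start state.
Start with accepting vs non-accepting: {p2,p3,p4} | {p1}.
Stable partition: {p2,p3,p4} | {p1} — 2 equivalence classes.

2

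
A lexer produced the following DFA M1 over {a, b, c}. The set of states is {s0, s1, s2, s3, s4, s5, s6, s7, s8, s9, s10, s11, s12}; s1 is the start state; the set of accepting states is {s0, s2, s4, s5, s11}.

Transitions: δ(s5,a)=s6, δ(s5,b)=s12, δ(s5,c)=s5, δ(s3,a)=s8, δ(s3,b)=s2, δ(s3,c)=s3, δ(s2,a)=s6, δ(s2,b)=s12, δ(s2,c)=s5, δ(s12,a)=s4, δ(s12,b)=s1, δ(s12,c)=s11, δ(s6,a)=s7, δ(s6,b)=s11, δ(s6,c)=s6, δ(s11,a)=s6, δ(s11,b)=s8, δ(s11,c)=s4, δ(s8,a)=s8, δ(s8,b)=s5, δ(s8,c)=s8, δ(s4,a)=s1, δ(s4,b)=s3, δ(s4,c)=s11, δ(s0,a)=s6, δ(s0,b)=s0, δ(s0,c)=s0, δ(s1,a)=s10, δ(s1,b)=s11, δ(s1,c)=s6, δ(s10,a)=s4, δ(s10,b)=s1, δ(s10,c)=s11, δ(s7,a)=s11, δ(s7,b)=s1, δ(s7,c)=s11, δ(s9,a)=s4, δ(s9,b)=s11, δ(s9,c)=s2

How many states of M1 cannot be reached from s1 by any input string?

2

BFS from s1 reaches {s1, s2, s3, s4, s5, s6, s7, s8, s10, s11, s12}; the 2 state(s) s0, s9 are never visited.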